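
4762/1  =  4762 = 4762.00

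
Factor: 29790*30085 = 2^1*3^2*5^2*11^1*331^1 * 547^1 = 896232150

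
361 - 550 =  - 189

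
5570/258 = 2785/129 = 21.59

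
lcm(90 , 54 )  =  270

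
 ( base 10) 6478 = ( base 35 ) 5A3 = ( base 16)194E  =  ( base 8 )14516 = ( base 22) D8A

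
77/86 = 77/86 = 0.90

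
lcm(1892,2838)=5676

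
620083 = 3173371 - 2553288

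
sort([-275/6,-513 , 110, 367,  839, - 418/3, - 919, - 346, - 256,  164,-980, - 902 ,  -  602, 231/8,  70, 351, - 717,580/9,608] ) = [-980,-919,  -  902, - 717, - 602, - 513,  -  346, - 256, - 418/3, - 275/6,231/8,  580/9  ,  70,110,164 , 351, 367,608, 839]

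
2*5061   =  10122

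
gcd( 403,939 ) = 1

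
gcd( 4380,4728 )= 12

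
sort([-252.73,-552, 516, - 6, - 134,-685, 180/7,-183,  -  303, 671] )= [ - 685,-552, - 303, -252.73, - 183,-134, - 6,180/7 , 516,671 ]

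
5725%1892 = 49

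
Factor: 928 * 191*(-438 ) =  - 77634624 = -2^6*3^1*29^1*73^1 * 191^1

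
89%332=89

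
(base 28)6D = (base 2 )10110101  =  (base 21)8d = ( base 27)6j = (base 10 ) 181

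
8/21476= 2/5369=0.00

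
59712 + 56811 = 116523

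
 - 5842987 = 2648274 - 8491261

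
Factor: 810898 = 2^1*11^1*29^1*31^1*41^1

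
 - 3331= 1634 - 4965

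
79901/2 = 79901/2=39950.50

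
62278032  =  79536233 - 17258201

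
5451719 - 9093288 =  - 3641569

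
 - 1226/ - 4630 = 613/2315 = 0.26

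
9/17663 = 9/17663 = 0.00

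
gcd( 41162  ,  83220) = 2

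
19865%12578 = 7287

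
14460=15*964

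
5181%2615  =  2566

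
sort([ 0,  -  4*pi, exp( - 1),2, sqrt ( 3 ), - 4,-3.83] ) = [ - 4 * pi, - 4, - 3.83, 0, exp( - 1 ),sqrt(3),  2 ] 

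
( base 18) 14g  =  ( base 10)412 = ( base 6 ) 1524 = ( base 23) HL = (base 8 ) 634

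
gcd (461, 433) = 1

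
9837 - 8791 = 1046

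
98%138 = 98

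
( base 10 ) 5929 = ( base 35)4te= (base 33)5EM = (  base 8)13451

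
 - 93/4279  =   - 1 + 4186/4279 =- 0.02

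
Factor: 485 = 5^1*97^1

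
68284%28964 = 10356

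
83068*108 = 8971344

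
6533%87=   8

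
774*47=36378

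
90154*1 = 90154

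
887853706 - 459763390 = 428090316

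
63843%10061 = 3477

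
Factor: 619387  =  41^1* 15107^1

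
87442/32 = 2732 + 9/16 = 2732.56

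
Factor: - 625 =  - 5^4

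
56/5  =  11+1/5 = 11.20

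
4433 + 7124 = 11557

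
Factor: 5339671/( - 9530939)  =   - 11^( - 1)*269^(- 1) *3221^ ( - 1) * 5339671^1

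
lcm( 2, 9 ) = 18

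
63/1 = 63=63.00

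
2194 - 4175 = -1981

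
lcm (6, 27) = 54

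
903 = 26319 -25416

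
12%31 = 12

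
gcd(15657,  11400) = 3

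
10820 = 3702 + 7118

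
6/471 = 2/157 = 0.01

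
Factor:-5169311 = -7^1*19^1*38867^1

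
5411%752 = 147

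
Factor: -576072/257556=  - 2^1*3^3*7^1*13^(  -  2 ) = - 378/169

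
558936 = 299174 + 259762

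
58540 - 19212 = 39328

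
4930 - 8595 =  - 3665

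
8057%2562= 371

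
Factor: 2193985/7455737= 5^1*523^1 * 839^1*7455737^ ( - 1)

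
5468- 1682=3786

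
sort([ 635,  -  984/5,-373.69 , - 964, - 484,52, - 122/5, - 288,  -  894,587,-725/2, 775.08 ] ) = [-964,  -  894,-484,-373.69,  -  725/2, - 288, - 984/5,  -  122/5, 52, 587, 635, 775.08]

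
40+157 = 197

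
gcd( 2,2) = 2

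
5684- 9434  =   - 3750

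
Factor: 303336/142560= 2^( - 2 )*3^ ( - 2)*5^(-1 )*383^1 = 383/180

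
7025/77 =91+ 18/77 =91.23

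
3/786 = 1/262  =  0.00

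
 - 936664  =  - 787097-149567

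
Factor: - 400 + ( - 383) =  - 783 = - 3^3*29^1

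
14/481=14/481 = 0.03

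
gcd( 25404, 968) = 4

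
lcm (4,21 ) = 84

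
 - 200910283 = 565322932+- 766233215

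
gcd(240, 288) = 48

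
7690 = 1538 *5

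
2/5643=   2/5643 = 0.00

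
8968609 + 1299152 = 10267761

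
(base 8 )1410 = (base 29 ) QM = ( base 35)m6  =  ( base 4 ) 30020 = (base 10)776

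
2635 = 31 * 85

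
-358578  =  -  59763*6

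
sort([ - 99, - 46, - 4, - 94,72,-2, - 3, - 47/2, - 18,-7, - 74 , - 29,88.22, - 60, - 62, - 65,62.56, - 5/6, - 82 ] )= [ - 99, - 94, - 82, - 74, - 65,-62,-60, - 46, - 29  ,  -  47/2,- 18, - 7, - 4,- 3, - 2, - 5/6,62.56,  72,88.22] 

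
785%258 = 11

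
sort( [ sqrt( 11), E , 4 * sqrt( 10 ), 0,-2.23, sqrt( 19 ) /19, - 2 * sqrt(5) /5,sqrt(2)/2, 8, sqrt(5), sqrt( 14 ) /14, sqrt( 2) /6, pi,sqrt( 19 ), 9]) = [- 2.23, - 2*sqrt( 5)/5, 0, sqrt(19) /19, sqrt( 2)/6,sqrt (14 )/14, sqrt( 2 )/2, sqrt( 5),E,pi, sqrt( 11),  sqrt( 19 ),8, 9, 4*sqrt( 10) ]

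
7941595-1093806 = 6847789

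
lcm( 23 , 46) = 46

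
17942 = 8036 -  - 9906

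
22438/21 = 1068  +  10/21 = 1068.48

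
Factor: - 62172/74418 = -2^1 * 3^1*11^1 *79^( - 1) = - 66/79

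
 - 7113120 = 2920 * (-2436 ) 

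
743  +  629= 1372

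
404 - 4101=-3697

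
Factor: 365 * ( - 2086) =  -2^1*5^1*7^1*73^1*149^1 = - 761390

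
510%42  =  6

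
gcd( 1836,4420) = 68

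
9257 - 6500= 2757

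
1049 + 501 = 1550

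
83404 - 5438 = 77966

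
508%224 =60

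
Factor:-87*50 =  - 2^1*3^1*5^2 * 29^1 = - 4350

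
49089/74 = 663 + 27/74  =  663.36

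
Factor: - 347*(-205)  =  71135 =5^1*41^1*347^1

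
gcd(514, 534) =2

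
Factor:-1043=-7^1 * 149^1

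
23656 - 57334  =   - 33678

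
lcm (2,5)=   10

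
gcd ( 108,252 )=36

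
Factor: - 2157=-3^1*719^1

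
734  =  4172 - 3438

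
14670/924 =2445/154 = 15.88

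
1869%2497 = 1869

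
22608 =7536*3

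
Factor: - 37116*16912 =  - 627705792 = - 2^6*3^2*7^1*151^1 * 1031^1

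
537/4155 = 179/1385 = 0.13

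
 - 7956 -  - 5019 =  - 2937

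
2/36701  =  2/36701 =0.00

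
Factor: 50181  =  3^1*43^1*389^1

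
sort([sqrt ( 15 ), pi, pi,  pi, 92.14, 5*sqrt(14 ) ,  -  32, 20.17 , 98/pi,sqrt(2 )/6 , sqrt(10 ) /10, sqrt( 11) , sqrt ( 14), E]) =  [-32, sqrt(2)/6,  sqrt( 10)/10, E, pi, pi, pi,sqrt ( 11) , sqrt( 14),sqrt( 15 ), 5*sqrt(14 ),20.17, 98/pi, 92.14] 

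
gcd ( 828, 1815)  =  3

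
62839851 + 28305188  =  91145039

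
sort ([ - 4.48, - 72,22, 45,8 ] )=[-72, - 4.48, 8,22, 45] 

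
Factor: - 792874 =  - 2^1  *  396437^1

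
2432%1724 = 708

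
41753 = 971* 43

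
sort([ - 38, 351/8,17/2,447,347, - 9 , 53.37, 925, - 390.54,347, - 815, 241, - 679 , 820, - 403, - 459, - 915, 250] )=[-915, -815, - 679, -459,  -  403,-390.54, - 38, - 9,17/2,351/8, 53.37,241,250,347,347,447,820,  925] 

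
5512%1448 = 1168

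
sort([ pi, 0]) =[ 0,  pi ] 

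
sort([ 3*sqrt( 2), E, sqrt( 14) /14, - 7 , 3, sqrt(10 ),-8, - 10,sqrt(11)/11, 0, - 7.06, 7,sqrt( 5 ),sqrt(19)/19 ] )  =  [-10 ,-8, - 7.06,-7,0, sqrt(19)/19,sqrt( 14) /14, sqrt( 11)/11, sqrt(5),  E,3, sqrt( 10), 3*sqrt(2), 7 ]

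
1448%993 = 455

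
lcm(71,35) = 2485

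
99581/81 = 1229+32/81=1229.40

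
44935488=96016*468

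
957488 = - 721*(  -  1328)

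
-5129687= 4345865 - 9475552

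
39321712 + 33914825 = 73236537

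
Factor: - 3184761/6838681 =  - 3^1*19^1*59^1*947^1*6838681^( - 1) 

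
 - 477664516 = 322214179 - 799878695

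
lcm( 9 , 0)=0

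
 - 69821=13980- 83801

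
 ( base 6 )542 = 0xCE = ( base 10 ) 206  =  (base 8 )316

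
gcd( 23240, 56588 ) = 28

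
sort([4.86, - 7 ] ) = [-7,4.86] 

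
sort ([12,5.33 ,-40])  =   [ - 40,5.33,12]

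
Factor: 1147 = 31^1 * 37^1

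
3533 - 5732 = -2199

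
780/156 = 5 = 5.00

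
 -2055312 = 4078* (-504 ) 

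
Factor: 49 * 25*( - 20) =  -24500 = -2^2 * 5^3*7^2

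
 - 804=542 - 1346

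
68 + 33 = 101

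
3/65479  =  3/65479 = 0.00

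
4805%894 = 335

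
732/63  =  11 + 13/21 = 11.62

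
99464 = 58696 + 40768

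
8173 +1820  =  9993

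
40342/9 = 4482 + 4/9 = 4482.44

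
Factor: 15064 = 2^3*7^1*269^1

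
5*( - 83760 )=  - 418800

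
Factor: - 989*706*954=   -  666115236  =  -  2^2*3^2*23^1*43^1 *53^1*353^1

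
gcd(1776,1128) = 24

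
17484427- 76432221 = - 58947794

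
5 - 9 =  - 4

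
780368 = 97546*8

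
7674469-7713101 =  - 38632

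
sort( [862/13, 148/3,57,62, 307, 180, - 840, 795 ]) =[-840,  148/3,  57, 62,862/13, 180, 307, 795]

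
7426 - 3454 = 3972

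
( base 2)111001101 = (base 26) HJ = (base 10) 461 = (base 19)155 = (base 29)fq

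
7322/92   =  79+27/46 = 79.59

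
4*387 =1548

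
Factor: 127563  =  3^1*101^1*421^1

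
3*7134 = 21402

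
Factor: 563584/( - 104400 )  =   - 35224/6525 = - 2^3*3^(-2)*5^( - 2 ) * 7^1*17^1*29^(-1 )*37^1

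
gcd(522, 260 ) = 2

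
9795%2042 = 1627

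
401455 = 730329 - 328874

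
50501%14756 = 6233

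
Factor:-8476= - 2^2 * 13^1 * 163^1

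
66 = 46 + 20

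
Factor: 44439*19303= 3^1*97^1*199^1* 14813^1= 857806017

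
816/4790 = 408/2395 = 0.17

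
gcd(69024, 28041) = 2157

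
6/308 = 3/154 = 0.02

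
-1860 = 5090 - 6950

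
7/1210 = 7/1210 = 0.01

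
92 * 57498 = 5289816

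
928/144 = 58/9 =6.44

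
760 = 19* 40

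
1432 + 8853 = 10285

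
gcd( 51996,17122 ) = 14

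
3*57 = 171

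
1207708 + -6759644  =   - 5551936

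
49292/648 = 76  +  11/162 = 76.07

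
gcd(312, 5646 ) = 6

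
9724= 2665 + 7059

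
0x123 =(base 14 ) 16B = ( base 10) 291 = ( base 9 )353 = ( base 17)102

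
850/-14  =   - 61 + 2/7 = - 60.71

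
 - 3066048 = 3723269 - 6789317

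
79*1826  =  144254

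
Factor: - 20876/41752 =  -2^( - 1 ) = - 1/2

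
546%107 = 11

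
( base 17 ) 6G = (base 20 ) 5I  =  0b1110110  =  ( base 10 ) 118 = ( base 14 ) 86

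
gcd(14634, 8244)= 18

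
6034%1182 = 124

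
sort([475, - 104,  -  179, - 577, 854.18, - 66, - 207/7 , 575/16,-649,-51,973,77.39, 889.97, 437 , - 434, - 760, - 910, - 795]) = [ - 910, - 795, - 760,-649,-577, - 434, - 179,  -  104, - 66, - 51, - 207/7, 575/16,77.39,437,475,854.18, 889.97, 973]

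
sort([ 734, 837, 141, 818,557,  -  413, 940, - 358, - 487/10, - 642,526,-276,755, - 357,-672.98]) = [ - 672.98, -642, - 413 ,-358, - 357, - 276 , - 487/10,141, 526,557, 734, 755,  818,  837,940] 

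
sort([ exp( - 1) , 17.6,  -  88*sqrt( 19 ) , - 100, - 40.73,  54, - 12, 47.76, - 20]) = [ - 88*sqrt ( 19),- 100, - 40.73, - 20, - 12, exp( - 1), 17.6,  47.76,54] 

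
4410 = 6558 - 2148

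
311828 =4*77957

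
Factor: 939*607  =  3^1 * 313^1*607^1 = 569973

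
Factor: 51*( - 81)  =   - 4131 = - 3^5*17^1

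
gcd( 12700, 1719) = 1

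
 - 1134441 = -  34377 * 33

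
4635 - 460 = 4175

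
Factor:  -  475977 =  - 3^1*29^1 * 5471^1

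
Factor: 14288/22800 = 3^( - 1 ) * 5^( - 2) * 47^1 = 47/75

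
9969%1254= 1191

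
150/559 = 150/559= 0.27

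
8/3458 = 4/1729 = 0.00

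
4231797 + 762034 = 4993831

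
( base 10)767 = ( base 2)1011111111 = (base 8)1377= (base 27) 11b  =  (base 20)1I7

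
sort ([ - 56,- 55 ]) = [ - 56, - 55] 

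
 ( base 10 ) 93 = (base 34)2p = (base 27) 3c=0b1011101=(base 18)53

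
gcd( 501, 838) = 1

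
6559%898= 273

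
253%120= 13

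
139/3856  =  139/3856 = 0.04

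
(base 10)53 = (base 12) 45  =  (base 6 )125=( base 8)65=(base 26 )21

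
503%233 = 37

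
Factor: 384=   2^7*3^1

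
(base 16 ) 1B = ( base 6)43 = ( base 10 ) 27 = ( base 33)R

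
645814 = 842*767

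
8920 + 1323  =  10243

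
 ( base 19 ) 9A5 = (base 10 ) 3444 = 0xd74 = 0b110101110100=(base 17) bfa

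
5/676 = 5/676 = 0.01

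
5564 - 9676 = -4112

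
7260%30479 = 7260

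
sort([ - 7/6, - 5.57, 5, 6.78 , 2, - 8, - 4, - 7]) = [ - 8, - 7, - 5.57  , - 4, -7/6,2,  5, 6.78] 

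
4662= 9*518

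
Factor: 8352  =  2^5 * 3^2*29^1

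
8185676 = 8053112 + 132564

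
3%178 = 3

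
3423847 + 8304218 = 11728065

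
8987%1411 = 521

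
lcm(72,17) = 1224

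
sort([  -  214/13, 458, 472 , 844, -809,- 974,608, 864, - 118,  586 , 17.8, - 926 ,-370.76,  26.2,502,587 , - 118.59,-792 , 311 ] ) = [ - 974,-926, - 809,- 792, - 370.76, - 118.59,-118,-214/13,17.8 , 26.2,311, 458, 472,502,586,587,608,844, 864]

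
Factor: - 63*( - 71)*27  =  120771=3^5*7^1 *71^1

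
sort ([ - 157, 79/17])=[ - 157, 79/17]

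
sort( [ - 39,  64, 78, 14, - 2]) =[ - 39, - 2,14, 64,78]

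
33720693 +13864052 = 47584745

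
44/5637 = 44/5637 = 0.01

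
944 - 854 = 90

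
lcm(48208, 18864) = 433872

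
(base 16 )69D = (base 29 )20B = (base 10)1693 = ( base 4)122131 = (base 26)2d3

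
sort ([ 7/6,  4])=[7/6,4]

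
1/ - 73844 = -1/73844 = -0.00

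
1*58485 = 58485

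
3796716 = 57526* 66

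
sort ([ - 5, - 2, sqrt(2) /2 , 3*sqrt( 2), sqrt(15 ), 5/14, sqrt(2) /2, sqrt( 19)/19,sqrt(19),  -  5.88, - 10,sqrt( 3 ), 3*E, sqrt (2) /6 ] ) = [ - 10,-5.88, - 5 , - 2, sqrt(19 )/19,  sqrt( 2)/6,5/14,  sqrt( 2 ) /2,  sqrt( 2) /2,sqrt( 3),sqrt ( 15), 3*sqrt( 2), sqrt( 19 ), 3*E] 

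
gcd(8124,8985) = 3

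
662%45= 32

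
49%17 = 15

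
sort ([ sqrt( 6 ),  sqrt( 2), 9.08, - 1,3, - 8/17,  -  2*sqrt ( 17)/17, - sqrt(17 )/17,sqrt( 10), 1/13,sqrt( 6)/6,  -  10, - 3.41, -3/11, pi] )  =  [ - 10, - 3.41, - 1, - 2*sqrt( 17)/17 , - 8/17, - 3/11, - sqrt( 17 ) /17,1/13,sqrt (6)/6, sqrt(2 ), sqrt( 6 ), 3, pi , sqrt ( 10), 9.08 ]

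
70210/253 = 277 +129/253 = 277.51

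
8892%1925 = 1192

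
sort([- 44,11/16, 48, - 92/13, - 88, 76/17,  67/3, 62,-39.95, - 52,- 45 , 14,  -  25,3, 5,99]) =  [-88,  -  52, - 45, - 44, - 39.95, - 25, - 92/13, 11/16,3,76/17 , 5,14,67/3, 48,62,  99 ]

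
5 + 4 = 9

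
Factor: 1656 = 2^3*3^2*23^1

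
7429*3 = 22287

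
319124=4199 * 76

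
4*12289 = 49156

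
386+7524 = 7910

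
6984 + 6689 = 13673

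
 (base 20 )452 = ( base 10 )1702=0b11010100110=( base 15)787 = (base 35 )1DM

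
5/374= 5/374 = 0.01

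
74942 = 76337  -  1395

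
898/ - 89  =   - 11  +  81/89 = -10.09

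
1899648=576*3298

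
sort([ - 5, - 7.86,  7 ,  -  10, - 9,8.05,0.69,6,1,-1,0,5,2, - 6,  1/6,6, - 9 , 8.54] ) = [ - 10,- 9, - 9,  -  7.86,-6, - 5, - 1,0,  1/6,0.69,1,  2,5,6,6,7,8.05,8.54 ] 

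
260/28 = 65/7= 9.29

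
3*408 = 1224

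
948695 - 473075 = 475620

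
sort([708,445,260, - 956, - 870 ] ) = [ -956,- 870,260,445,708] 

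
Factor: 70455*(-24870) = -2^1*3^2*5^2*7^1* 11^1*61^1*829^1 =-1752215850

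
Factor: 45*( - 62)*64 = - 178560 = -  2^7* 3^2*5^1 *31^1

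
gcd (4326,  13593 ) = 3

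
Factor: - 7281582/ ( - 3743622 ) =1213597/623937 = 3^( - 1 ) *7^1*11^1*31^( - 1)*6709^( - 1)*15761^1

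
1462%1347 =115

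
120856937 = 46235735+74621202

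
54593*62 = 3384766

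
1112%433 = 246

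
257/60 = 4 +17/60 = 4.28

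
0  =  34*0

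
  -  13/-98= 13/98 = 0.13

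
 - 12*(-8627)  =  103524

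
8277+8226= 16503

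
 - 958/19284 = - 479/9642 = - 0.05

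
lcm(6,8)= 24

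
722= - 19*( - 38 )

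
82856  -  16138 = 66718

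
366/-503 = -1 + 137/503 = - 0.73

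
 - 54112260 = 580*(-93297)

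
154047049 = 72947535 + 81099514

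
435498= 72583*6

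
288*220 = 63360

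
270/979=270/979 =0.28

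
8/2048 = 1/256 = 0.00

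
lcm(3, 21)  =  21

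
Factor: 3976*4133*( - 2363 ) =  -2^3*7^1*17^1*  71^1 * 139^1*4133^1 = -38830725304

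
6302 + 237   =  6539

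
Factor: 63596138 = 2^1*  31798069^1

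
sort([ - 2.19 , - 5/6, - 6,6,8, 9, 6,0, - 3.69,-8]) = [ - 8, - 6, - 3.69, - 2.19 , - 5/6,0, 6,  6, 8, 9]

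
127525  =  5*25505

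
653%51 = 41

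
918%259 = 141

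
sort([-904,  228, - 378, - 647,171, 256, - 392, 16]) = [ - 904, -647, - 392, - 378,16, 171, 228, 256]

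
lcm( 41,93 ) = 3813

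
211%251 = 211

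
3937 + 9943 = 13880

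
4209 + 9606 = 13815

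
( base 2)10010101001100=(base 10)9548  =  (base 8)22514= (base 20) 13h8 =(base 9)14078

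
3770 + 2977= 6747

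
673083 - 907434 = - 234351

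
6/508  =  3/254 = 0.01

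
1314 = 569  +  745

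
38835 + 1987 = 40822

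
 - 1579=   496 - 2075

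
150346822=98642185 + 51704637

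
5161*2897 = 14951417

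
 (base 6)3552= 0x35c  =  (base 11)712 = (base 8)1534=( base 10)860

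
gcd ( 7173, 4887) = 9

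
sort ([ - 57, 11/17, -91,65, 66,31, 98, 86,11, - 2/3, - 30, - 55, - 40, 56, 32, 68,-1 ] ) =[ - 91,  -  57,  -  55,-40, - 30, - 1, -2/3, 11/17, 11, 31, 32, 56,65, 66, 68, 86, 98]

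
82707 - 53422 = 29285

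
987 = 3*329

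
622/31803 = 622/31803 = 0.02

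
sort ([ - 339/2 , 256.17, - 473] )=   [ - 473, - 339/2,256.17]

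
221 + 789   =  1010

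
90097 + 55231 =145328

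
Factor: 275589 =3^3 * 59^1*173^1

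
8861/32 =8861/32 = 276.91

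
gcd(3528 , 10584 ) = 3528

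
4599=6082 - 1483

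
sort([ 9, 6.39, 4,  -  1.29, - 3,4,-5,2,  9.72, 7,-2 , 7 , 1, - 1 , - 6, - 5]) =[ - 6,  -  5, - 5 ,-3, - 2, - 1.29, - 1, 1, 2, 4,4, 6.39 , 7, 7, 9,9.72 ] 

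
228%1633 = 228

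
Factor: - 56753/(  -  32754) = 2^(-1)*3^( - 1)*19^1*29^1*53^(- 1) = 551/318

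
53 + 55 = 108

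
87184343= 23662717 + 63521626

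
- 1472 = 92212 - 93684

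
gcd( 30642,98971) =1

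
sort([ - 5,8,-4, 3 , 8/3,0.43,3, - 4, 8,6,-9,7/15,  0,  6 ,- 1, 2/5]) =[-9,  -  5,- 4,-4,  -  1,  0,2/5,0.43,7/15,8/3,3,3,6,6, 8, 8 ]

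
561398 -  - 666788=1228186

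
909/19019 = 909/19019 = 0.05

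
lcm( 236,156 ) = 9204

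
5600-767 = 4833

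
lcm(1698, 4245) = 8490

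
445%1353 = 445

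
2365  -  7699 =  - 5334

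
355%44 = 3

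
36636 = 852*43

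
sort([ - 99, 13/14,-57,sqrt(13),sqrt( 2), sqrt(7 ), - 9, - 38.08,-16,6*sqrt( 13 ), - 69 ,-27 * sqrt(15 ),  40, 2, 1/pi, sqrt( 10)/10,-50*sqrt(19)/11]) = [ - 27 * sqrt ( 15), - 99, - 69,  -  57, - 38.08, - 50 *sqrt( 19 )/11,-16, - 9, sqrt( 10) /10,1/pi, 13/14, sqrt( 2), 2,sqrt(7 ), sqrt(13 ), 6 * sqrt(13 ),40 ]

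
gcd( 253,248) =1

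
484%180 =124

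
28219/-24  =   - 1176 + 5/24 = -1175.79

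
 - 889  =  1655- 2544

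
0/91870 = 0 = 0.00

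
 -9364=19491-28855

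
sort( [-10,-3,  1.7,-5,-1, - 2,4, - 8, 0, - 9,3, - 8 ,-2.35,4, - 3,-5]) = [- 10,-9,-8, - 8, - 5,-5,  -  3,-3, - 2.35, - 2 , - 1, 0,1.7,3,4,4]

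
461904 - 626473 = -164569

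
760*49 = 37240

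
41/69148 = 41/69148 = 0.00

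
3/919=3/919 = 0.00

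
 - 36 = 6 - 42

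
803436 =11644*69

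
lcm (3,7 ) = 21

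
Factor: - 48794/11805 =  - 62/15 = -  2^1*3^ ( - 1) * 5^( - 1) * 31^1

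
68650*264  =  18123600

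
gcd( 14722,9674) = 2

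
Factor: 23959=13^1*19^1*97^1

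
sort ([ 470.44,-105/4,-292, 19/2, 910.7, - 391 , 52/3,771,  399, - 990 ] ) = [  -  990, - 391, - 292, - 105/4, 19/2, 52/3,399,  470.44,  771,910.7] 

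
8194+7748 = 15942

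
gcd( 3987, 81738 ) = 9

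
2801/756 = 3+ 533/756 = 3.71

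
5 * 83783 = 418915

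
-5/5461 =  - 1+5456/5461 = -0.00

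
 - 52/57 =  - 1+5/57 = - 0.91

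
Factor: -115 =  - 5^1*23^1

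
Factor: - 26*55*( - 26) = 2^2*5^1*11^1*13^2 = 37180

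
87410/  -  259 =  - 87410/259 =- 337.49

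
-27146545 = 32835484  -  59982029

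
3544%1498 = 548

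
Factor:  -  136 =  - 2^3 * 17^1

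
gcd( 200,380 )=20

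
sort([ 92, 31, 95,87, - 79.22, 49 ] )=[ - 79.22, 31,  49,87, 92,95 ]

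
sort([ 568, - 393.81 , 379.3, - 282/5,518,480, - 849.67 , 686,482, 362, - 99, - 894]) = [ - 894, - 849.67, - 393.81, - 99, - 282/5, 362,379.3,480 , 482,518,  568, 686] 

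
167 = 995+-828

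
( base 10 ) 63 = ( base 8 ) 77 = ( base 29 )25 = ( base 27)29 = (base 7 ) 120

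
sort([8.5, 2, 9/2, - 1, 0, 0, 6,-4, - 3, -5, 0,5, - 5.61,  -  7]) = [ - 7,-5.61, - 5,-4, - 3,-1, 0,0, 0,  2, 9/2, 5, 6, 8.5]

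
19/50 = 19/50= 0.38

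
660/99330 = 2/301 =0.01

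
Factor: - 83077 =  - 83077^1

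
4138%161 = 113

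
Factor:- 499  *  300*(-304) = 2^6*3^1*5^2*19^1*499^1=   45508800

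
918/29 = 31 + 19/29 = 31.66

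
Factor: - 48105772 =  - 2^2*11^1*13^1 * 37^1 * 2273^1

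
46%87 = 46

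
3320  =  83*40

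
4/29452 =1/7363 =0.00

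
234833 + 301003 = 535836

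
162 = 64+98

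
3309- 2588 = 721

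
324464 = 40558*8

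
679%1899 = 679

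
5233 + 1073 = 6306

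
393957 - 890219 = - 496262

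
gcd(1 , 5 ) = 1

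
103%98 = 5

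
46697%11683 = 11648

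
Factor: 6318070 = 2^1*5^1  *  11^1*19^1 *3023^1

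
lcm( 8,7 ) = 56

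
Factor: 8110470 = 2^1 * 3^1*5^1*409^1 * 661^1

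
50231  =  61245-11014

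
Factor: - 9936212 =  - 2^2*11^1*13^1*29^1*599^1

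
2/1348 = 1/674=0.00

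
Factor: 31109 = 13^1*2393^1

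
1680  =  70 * 24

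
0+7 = 7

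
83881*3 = 251643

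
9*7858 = 70722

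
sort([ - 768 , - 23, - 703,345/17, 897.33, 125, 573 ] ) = [ -768, - 703, - 23,345/17, 125,573,897.33 ]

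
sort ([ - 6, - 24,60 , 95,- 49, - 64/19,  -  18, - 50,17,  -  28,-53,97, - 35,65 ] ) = [-53,- 50, - 49, - 35, - 28,-24, - 18, - 6, - 64/19, 17, 60 , 65, 95,  97 ] 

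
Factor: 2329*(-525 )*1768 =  - 2^3*3^1*5^2*7^1*13^1*17^2*137^1 = -2161777800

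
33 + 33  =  66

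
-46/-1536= 23/768 = 0.03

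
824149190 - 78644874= 745504316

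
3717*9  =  33453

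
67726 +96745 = 164471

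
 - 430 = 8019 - 8449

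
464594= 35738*13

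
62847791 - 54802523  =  8045268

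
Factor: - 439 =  - 439^1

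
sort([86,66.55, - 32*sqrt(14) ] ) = [  -  32 *sqrt(14),66.55,86 ]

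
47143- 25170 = 21973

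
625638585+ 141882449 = 767521034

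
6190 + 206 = 6396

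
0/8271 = 0  =  0.00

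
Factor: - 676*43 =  - 2^2 * 13^2*43^1  =  -29068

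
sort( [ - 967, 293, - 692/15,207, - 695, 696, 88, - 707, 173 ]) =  [ - 967, - 707, - 695,- 692/15, 88, 173,207, 293, 696 ]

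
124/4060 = 31/1015 = 0.03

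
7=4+3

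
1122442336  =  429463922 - - 692978414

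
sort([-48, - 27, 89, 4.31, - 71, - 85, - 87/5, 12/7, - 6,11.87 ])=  [  -  85, -71,- 48 ,  -  27,  -  87/5, - 6,12/7, 4.31, 11.87,89] 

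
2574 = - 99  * ( - 26)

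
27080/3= 27080/3 = 9026.67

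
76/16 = 4+3/4=4.75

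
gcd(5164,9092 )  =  4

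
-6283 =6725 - 13008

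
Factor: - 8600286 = - 2^1*3^1 *281^1*5101^1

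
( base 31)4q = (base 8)226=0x96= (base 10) 150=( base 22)6I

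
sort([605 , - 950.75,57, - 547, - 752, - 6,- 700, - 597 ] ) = [ - 950.75, - 752,-700,-597, - 547 , - 6, 57, 605]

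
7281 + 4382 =11663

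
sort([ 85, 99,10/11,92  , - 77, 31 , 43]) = [ - 77,  10/11, 31,43,85,92, 99]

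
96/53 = 96/53 = 1.81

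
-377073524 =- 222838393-154235131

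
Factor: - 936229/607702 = - 2^( - 1)*7^1 * 41^ ( - 1 )*79^1 * 1693^1 * 7411^( - 1) 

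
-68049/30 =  - 2269 +7/10 = - 2268.30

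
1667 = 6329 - 4662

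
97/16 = 6 + 1/16 = 6.06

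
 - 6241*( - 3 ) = 18723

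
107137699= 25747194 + 81390505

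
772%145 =47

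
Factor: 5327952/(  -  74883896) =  - 2^1*3^1*7^1*101^1*157^1*9360487^ (  -  1)=   - 665994/9360487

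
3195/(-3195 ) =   -  1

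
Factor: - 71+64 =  - 7^1=-  7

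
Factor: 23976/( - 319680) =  - 2^ ( - 3 )*3^1*5^ ( - 1) =- 3/40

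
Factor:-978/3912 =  - 2^( - 2) = - 1/4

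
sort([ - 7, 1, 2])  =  [ - 7,  1,  2 ]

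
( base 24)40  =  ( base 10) 96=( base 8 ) 140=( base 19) 51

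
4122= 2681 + 1441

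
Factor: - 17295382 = -2^1*13^1*665207^1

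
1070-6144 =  - 5074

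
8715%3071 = 2573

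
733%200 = 133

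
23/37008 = 23/37008 = 0.00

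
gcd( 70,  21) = 7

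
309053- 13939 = 295114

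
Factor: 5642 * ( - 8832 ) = -49830144 = - 2^8*3^1 * 7^1*13^1*23^1*31^1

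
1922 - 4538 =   -  2616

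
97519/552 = 97519/552 = 176.66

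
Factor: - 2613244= - 2^2 * 653311^1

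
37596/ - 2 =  - 18798/1 =-18798.00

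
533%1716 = 533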